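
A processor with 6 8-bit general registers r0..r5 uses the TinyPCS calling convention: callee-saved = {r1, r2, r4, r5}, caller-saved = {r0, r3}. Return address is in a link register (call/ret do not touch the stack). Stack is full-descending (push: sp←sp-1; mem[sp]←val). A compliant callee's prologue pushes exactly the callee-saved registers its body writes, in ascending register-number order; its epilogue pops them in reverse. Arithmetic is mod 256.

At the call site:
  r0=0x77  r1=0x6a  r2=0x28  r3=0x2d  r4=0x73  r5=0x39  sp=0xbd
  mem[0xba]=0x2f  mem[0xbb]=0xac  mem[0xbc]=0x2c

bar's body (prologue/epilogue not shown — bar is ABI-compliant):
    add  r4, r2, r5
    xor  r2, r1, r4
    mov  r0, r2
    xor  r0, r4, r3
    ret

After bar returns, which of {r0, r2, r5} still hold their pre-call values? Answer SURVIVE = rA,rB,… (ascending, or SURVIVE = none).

SURVIVE = r2,r5

prologue: push r2 → mem[0xbc]=0x28, sp=0xbc
prologue: push r4 → mem[0xbb]=0x73, sp=0xbb
body[0] add  r4, r2, r5 → r4=0x61
body[1] xor  r2, r1, r4 → r2=0x0b
body[2] mov  r0, r2 → r0=0x0b
body[3] xor  r0, r4, r3 → r0=0x4c
epilogue: pop r4=0x73, sp=0xbc
epilogue: pop r2=0x28, sp=0xbd
r0: caller-saved, written=True
r2: callee-saved, written=True
r5: callee-saved, written=False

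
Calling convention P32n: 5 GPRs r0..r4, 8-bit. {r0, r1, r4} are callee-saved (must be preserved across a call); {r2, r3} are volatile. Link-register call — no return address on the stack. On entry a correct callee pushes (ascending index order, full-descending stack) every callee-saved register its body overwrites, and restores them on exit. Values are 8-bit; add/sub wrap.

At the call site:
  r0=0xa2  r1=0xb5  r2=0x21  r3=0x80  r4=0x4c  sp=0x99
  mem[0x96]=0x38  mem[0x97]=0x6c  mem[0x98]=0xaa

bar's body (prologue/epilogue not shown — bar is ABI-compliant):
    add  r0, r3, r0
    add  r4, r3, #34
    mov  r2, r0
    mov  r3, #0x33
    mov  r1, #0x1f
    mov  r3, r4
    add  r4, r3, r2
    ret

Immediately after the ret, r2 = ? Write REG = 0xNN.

prologue: push r0 → mem[0x98]=0xa2, sp=0x98
prologue: push r1 → mem[0x97]=0xb5, sp=0x97
prologue: push r4 → mem[0x96]=0x4c, sp=0x96
body[0] add  r0, r3, r0 → r0=0x22
body[1] add  r4, r3, #34 → r4=0xa2
body[2] mov  r2, r0 → r2=0x22
body[3] mov  r3, #0x33 → r3=0x33
body[4] mov  r1, #0x1f → r1=0x1f
body[5] mov  r3, r4 → r3=0xa2
body[6] add  r4, r3, r2 → r4=0xc4
epilogue: pop r4=0x4c, sp=0x97
epilogue: pop r1=0xb5, sp=0x98
epilogue: pop r0=0xa2, sp=0x99
r2 is caller-saved → body value

REG = 0x22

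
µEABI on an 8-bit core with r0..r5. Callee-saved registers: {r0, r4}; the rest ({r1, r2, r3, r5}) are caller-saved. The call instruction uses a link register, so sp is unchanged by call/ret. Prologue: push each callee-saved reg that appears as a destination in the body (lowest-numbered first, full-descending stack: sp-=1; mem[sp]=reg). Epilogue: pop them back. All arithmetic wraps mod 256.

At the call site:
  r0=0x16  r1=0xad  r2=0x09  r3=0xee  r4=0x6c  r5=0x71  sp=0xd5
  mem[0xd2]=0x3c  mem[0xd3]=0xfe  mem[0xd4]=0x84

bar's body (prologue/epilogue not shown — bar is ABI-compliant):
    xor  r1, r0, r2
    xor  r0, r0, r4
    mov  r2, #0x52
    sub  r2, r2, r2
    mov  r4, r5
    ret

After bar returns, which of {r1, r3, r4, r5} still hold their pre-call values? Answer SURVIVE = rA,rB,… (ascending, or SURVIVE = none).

SURVIVE = r3,r4,r5

prologue: push r0 → mem[0xd4]=0x16, sp=0xd4
prologue: push r4 → mem[0xd3]=0x6c, sp=0xd3
body[0] xor  r1, r0, r2 → r1=0x1f
body[1] xor  r0, r0, r4 → r0=0x7a
body[2] mov  r2, #0x52 → r2=0x52
body[3] sub  r2, r2, r2 → r2=0x00
body[4] mov  r4, r5 → r4=0x71
epilogue: pop r4=0x6c, sp=0xd4
epilogue: pop r0=0x16, sp=0xd5
r1: caller-saved, written=True
r3: caller-saved, written=False
r4: callee-saved, written=True
r5: caller-saved, written=False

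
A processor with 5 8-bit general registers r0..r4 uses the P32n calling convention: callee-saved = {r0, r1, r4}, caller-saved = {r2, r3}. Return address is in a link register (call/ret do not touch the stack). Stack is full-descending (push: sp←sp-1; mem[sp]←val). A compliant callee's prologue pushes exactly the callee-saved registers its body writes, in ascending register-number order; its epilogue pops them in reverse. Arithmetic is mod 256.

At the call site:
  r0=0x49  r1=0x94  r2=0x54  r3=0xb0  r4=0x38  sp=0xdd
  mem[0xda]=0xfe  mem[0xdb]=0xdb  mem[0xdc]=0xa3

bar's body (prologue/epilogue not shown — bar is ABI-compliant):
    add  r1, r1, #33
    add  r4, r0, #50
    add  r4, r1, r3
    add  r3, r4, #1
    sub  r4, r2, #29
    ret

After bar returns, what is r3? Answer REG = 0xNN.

prologue: push r1 → mem[0xdc]=0x94, sp=0xdc
prologue: push r4 → mem[0xdb]=0x38, sp=0xdb
body[0] add  r1, r1, #33 → r1=0xb5
body[1] add  r4, r0, #50 → r4=0x7b
body[2] add  r4, r1, r3 → r4=0x65
body[3] add  r3, r4, #1 → r3=0x66
body[4] sub  r4, r2, #29 → r4=0x37
epilogue: pop r4=0x38, sp=0xdc
epilogue: pop r1=0x94, sp=0xdd
r3 is caller-saved → body value

REG = 0x66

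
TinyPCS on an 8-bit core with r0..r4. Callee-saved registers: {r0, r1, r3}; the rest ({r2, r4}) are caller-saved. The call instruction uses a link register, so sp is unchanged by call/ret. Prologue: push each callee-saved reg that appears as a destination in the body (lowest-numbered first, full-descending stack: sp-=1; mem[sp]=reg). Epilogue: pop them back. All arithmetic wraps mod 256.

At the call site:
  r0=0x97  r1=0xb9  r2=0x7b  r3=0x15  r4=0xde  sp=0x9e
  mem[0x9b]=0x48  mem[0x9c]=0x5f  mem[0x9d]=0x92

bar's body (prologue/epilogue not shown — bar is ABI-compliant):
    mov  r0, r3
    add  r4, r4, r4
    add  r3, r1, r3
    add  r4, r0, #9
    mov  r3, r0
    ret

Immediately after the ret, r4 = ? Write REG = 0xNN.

REG = 0x1e

prologue: push r0 → mem[0x9d]=0x97, sp=0x9d
prologue: push r3 → mem[0x9c]=0x15, sp=0x9c
body[0] mov  r0, r3 → r0=0x15
body[1] add  r4, r4, r4 → r4=0xbc
body[2] add  r3, r1, r3 → r3=0xce
body[3] add  r4, r0, #9 → r4=0x1e
body[4] mov  r3, r0 → r3=0x15
epilogue: pop r3=0x15, sp=0x9d
epilogue: pop r0=0x97, sp=0x9e
r4 is caller-saved → body value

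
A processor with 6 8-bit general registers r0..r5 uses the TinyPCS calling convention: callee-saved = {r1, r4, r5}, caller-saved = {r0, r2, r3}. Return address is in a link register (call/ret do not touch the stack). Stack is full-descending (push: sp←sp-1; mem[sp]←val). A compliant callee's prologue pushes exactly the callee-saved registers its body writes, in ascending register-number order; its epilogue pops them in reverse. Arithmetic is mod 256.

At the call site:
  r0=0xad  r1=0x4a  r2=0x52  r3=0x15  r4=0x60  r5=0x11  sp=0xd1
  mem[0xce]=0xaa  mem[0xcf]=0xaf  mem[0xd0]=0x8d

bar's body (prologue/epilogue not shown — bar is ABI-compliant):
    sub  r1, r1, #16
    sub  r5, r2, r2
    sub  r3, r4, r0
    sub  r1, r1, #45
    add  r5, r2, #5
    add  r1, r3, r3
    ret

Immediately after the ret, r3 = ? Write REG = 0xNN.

REG = 0xb3

prologue: push r1 → mem[0xd0]=0x4a, sp=0xd0
prologue: push r5 → mem[0xcf]=0x11, sp=0xcf
body[0] sub  r1, r1, #16 → r1=0x3a
body[1] sub  r5, r2, r2 → r5=0x00
body[2] sub  r3, r4, r0 → r3=0xb3
body[3] sub  r1, r1, #45 → r1=0x0d
body[4] add  r5, r2, #5 → r5=0x57
body[5] add  r1, r3, r3 → r1=0x66
epilogue: pop r5=0x11, sp=0xd0
epilogue: pop r1=0x4a, sp=0xd1
r3 is caller-saved → body value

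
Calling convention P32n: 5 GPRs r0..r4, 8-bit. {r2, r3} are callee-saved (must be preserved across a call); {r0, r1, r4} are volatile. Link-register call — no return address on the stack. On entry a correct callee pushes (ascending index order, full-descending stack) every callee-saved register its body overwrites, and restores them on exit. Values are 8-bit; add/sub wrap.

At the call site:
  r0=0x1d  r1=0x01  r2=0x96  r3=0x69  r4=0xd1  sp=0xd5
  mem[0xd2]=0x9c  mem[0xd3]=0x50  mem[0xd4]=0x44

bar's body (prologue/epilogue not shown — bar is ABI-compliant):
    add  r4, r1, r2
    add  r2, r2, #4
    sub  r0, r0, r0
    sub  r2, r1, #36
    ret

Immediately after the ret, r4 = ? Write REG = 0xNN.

REG = 0x97

prologue: push r2 -> mem[0xd4]=0x96, sp=0xd4
body[0] add  r4, r1, r2 -> r4=0x97
body[1] add  r2, r2, #4 -> r2=0x9a
body[2] sub  r0, r0, r0 -> r0=0x00
body[3] sub  r2, r1, #36 -> r2=0xdd
epilogue: pop r2=0x96, sp=0xd5
r4 is caller-saved -> body value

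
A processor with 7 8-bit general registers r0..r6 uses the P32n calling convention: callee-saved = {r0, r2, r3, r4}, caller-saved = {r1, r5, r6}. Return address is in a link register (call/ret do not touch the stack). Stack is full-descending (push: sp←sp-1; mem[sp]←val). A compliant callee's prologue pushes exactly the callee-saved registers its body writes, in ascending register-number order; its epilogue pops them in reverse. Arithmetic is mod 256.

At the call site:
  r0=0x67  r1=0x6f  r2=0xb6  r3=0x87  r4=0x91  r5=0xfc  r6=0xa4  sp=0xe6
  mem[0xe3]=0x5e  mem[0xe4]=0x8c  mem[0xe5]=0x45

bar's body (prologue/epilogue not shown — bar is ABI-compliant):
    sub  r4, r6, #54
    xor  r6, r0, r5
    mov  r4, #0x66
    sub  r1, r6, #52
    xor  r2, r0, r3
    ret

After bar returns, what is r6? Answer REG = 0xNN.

REG = 0x9b

prologue: push r2 → mem[0xe5]=0xb6, sp=0xe5
prologue: push r4 → mem[0xe4]=0x91, sp=0xe4
body[0] sub  r4, r6, #54 → r4=0x6e
body[1] xor  r6, r0, r5 → r6=0x9b
body[2] mov  r4, #0x66 → r4=0x66
body[3] sub  r1, r6, #52 → r1=0x67
body[4] xor  r2, r0, r3 → r2=0xe0
epilogue: pop r4=0x91, sp=0xe5
epilogue: pop r2=0xb6, sp=0xe6
r6 is caller-saved → body value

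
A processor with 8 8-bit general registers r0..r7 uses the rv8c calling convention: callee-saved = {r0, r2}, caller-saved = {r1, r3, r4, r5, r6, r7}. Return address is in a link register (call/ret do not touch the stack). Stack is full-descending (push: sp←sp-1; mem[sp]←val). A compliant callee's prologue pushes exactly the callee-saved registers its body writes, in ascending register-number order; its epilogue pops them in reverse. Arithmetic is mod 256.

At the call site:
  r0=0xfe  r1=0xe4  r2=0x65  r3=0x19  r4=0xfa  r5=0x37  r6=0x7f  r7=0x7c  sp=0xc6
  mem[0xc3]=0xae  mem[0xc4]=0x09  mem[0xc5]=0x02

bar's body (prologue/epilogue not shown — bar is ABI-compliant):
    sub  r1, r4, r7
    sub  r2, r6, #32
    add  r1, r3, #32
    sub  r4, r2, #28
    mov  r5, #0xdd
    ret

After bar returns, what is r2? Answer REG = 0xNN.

prologue: push r2 → mem[0xc5]=0x65, sp=0xc5
body[0] sub  r1, r4, r7 → r1=0x7e
body[1] sub  r2, r6, #32 → r2=0x5f
body[2] add  r1, r3, #32 → r1=0x39
body[3] sub  r4, r2, #28 → r4=0x43
body[4] mov  r5, #0xdd → r5=0xdd
epilogue: pop r2=0x65, sp=0xc6
r2 is callee-saved → restored

REG = 0x65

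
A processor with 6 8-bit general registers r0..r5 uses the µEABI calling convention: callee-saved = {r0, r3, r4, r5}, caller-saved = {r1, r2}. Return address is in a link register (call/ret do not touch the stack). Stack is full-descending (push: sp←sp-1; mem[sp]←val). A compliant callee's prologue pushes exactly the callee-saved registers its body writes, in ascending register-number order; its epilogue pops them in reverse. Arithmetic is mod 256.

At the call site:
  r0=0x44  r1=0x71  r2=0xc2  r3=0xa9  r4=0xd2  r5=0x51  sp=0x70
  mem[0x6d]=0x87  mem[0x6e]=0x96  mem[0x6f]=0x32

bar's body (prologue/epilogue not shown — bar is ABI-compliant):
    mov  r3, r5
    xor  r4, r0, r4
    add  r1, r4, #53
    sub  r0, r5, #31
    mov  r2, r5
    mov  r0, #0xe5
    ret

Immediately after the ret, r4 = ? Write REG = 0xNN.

REG = 0xd2

prologue: push r0 → mem[0x6f]=0x44, sp=0x6f
prologue: push r3 → mem[0x6e]=0xa9, sp=0x6e
prologue: push r4 → mem[0x6d]=0xd2, sp=0x6d
body[0] mov  r3, r5 → r3=0x51
body[1] xor  r4, r0, r4 → r4=0x96
body[2] add  r1, r4, #53 → r1=0xcb
body[3] sub  r0, r5, #31 → r0=0x32
body[4] mov  r2, r5 → r2=0x51
body[5] mov  r0, #0xe5 → r0=0xe5
epilogue: pop r4=0xd2, sp=0x6e
epilogue: pop r3=0xa9, sp=0x6f
epilogue: pop r0=0x44, sp=0x70
r4 is callee-saved → restored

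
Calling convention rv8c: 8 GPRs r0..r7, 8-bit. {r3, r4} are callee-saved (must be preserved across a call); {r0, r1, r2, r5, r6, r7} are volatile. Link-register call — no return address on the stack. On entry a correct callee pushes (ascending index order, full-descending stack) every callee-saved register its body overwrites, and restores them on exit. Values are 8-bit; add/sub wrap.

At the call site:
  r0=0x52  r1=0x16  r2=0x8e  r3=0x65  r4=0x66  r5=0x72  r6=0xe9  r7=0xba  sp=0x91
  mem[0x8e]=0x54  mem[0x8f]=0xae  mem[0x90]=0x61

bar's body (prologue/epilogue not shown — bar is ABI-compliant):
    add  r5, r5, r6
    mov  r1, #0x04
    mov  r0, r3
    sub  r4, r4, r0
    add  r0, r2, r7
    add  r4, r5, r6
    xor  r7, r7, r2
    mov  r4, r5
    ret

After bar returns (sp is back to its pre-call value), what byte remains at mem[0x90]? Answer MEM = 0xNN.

MEM = 0x66

prologue: push r4 → mem[0x90]=0x66, sp=0x90
body[0] add  r5, r5, r6 → r5=0x5b
body[1] mov  r1, #0x04 → r1=0x04
body[2] mov  r0, r3 → r0=0x65
body[3] sub  r4, r4, r0 → r4=0x01
body[4] add  r0, r2, r7 → r0=0x48
body[5] add  r4, r5, r6 → r4=0x44
body[6] xor  r7, r7, r2 → r7=0x34
body[7] mov  r4, r5 → r4=0x5b
epilogue: pop r4=0x66, sp=0x91
prologue pushed ['r4'] at ['0x90']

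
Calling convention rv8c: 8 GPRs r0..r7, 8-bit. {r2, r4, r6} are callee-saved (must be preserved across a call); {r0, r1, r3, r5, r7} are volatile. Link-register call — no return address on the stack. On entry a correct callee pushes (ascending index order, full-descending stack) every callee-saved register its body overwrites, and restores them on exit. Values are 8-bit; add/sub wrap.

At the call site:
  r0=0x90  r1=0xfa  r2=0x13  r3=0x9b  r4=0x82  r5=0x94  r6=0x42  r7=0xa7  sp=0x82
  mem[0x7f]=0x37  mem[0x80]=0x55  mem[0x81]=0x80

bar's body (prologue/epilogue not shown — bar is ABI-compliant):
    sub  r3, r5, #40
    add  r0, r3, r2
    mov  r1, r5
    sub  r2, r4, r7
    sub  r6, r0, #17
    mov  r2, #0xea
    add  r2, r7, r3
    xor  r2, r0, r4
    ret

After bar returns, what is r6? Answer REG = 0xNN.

prologue: push r2 -> mem[0x81]=0x13, sp=0x81
prologue: push r6 -> mem[0x80]=0x42, sp=0x80
body[0] sub  r3, r5, #40 -> r3=0x6c
body[1] add  r0, r3, r2 -> r0=0x7f
body[2] mov  r1, r5 -> r1=0x94
body[3] sub  r2, r4, r7 -> r2=0xdb
body[4] sub  r6, r0, #17 -> r6=0x6e
body[5] mov  r2, #0xea -> r2=0xea
body[6] add  r2, r7, r3 -> r2=0x13
body[7] xor  r2, r0, r4 -> r2=0xfd
epilogue: pop r6=0x42, sp=0x81
epilogue: pop r2=0x13, sp=0x82
r6 is callee-saved -> restored

REG = 0x42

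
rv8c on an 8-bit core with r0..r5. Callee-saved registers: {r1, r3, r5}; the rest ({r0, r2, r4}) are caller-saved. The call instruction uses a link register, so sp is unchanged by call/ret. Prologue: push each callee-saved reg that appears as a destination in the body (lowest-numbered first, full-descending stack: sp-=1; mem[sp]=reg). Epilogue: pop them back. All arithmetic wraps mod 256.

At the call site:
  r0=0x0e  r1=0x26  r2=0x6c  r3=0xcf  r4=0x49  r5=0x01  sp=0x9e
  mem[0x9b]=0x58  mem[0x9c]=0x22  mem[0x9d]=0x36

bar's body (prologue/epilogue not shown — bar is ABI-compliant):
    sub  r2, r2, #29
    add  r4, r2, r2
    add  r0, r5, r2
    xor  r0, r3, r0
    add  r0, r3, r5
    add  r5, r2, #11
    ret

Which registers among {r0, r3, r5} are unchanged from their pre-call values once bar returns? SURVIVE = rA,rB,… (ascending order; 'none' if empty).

prologue: push r5 -> mem[0x9d]=0x01, sp=0x9d
body[0] sub  r2, r2, #29 -> r2=0x4f
body[1] add  r4, r2, r2 -> r4=0x9e
body[2] add  r0, r5, r2 -> r0=0x50
body[3] xor  r0, r3, r0 -> r0=0x9f
body[4] add  r0, r3, r5 -> r0=0xd0
body[5] add  r5, r2, #11 -> r5=0x5a
epilogue: pop r5=0x01, sp=0x9e
r0: caller-saved, written=True
r3: callee-saved, written=False
r5: callee-saved, written=True

SURVIVE = r3,r5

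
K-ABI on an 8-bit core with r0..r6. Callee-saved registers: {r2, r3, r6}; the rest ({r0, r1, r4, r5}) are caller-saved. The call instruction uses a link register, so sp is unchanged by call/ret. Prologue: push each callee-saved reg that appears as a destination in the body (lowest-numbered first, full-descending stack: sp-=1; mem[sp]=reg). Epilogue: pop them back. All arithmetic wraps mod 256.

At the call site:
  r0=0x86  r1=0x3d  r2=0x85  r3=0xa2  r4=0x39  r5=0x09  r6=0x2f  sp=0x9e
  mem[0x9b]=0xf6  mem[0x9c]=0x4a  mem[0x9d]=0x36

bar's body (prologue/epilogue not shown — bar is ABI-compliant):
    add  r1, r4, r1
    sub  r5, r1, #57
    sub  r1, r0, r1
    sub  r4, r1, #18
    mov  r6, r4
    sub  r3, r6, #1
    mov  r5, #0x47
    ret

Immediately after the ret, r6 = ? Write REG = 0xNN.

prologue: push r3 → mem[0x9d]=0xa2, sp=0x9d
prologue: push r6 → mem[0x9c]=0x2f, sp=0x9c
body[0] add  r1, r4, r1 → r1=0x76
body[1] sub  r5, r1, #57 → r5=0x3d
body[2] sub  r1, r0, r1 → r1=0x10
body[3] sub  r4, r1, #18 → r4=0xfe
body[4] mov  r6, r4 → r6=0xfe
body[5] sub  r3, r6, #1 → r3=0xfd
body[6] mov  r5, #0x47 → r5=0x47
epilogue: pop r6=0x2f, sp=0x9d
epilogue: pop r3=0xa2, sp=0x9e
r6 is callee-saved → restored

REG = 0x2f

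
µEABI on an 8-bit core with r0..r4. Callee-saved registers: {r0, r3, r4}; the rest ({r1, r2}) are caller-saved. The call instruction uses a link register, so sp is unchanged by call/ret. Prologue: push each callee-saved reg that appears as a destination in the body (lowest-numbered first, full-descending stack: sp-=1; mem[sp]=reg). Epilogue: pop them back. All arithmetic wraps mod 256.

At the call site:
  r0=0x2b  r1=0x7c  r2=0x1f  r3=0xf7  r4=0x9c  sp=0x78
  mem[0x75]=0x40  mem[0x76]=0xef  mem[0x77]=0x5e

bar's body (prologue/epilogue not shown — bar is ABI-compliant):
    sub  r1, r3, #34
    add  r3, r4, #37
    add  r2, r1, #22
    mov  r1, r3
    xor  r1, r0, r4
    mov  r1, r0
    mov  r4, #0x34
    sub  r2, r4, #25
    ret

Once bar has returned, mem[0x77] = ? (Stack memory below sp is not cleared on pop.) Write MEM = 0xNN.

prologue: push r3 -> mem[0x77]=0xf7, sp=0x77
prologue: push r4 -> mem[0x76]=0x9c, sp=0x76
body[0] sub  r1, r3, #34 -> r1=0xd5
body[1] add  r3, r4, #37 -> r3=0xc1
body[2] add  r2, r1, #22 -> r2=0xeb
body[3] mov  r1, r3 -> r1=0xc1
body[4] xor  r1, r0, r4 -> r1=0xb7
body[5] mov  r1, r0 -> r1=0x2b
body[6] mov  r4, #0x34 -> r4=0x34
body[7] sub  r2, r4, #25 -> r2=0x1b
epilogue: pop r4=0x9c, sp=0x77
epilogue: pop r3=0xf7, sp=0x78
prologue pushed ['r3', 'r4'] at ['0x77', '0x76']

MEM = 0xf7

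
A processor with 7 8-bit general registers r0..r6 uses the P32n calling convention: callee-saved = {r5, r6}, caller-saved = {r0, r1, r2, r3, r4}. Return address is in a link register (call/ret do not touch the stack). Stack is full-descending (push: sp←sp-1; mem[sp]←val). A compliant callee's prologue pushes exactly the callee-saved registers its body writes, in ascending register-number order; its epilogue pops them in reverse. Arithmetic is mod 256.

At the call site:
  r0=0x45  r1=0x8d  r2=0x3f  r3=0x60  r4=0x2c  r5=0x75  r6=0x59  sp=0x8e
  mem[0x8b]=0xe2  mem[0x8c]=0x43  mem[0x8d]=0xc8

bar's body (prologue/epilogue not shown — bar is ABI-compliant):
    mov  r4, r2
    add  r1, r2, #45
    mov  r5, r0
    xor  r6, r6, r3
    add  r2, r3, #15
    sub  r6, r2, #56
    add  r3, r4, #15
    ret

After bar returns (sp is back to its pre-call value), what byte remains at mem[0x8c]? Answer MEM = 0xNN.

MEM = 0x59

prologue: push r5 -> mem[0x8d]=0x75, sp=0x8d
prologue: push r6 -> mem[0x8c]=0x59, sp=0x8c
body[0] mov  r4, r2 -> r4=0x3f
body[1] add  r1, r2, #45 -> r1=0x6c
body[2] mov  r5, r0 -> r5=0x45
body[3] xor  r6, r6, r3 -> r6=0x39
body[4] add  r2, r3, #15 -> r2=0x6f
body[5] sub  r6, r2, #56 -> r6=0x37
body[6] add  r3, r4, #15 -> r3=0x4e
epilogue: pop r6=0x59, sp=0x8d
epilogue: pop r5=0x75, sp=0x8e
prologue pushed ['r5', 'r6'] at ['0x8d', '0x8c']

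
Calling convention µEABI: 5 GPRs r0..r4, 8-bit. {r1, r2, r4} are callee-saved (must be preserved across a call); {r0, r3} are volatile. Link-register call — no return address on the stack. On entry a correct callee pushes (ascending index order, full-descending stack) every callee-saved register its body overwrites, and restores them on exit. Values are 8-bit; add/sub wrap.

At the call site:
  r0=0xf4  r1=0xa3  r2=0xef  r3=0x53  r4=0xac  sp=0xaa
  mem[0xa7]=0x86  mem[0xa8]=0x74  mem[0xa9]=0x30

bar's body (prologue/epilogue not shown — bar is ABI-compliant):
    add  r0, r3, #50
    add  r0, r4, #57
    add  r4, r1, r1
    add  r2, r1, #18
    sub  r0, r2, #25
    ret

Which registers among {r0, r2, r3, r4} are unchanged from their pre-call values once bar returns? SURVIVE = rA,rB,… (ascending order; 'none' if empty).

prologue: push r2 -> mem[0xa9]=0xef, sp=0xa9
prologue: push r4 -> mem[0xa8]=0xac, sp=0xa8
body[0] add  r0, r3, #50 -> r0=0x85
body[1] add  r0, r4, #57 -> r0=0xe5
body[2] add  r4, r1, r1 -> r4=0x46
body[3] add  r2, r1, #18 -> r2=0xb5
body[4] sub  r0, r2, #25 -> r0=0x9c
epilogue: pop r4=0xac, sp=0xa9
epilogue: pop r2=0xef, sp=0xaa
r0: caller-saved, written=True
r2: callee-saved, written=True
r3: caller-saved, written=False
r4: callee-saved, written=True

SURVIVE = r2,r3,r4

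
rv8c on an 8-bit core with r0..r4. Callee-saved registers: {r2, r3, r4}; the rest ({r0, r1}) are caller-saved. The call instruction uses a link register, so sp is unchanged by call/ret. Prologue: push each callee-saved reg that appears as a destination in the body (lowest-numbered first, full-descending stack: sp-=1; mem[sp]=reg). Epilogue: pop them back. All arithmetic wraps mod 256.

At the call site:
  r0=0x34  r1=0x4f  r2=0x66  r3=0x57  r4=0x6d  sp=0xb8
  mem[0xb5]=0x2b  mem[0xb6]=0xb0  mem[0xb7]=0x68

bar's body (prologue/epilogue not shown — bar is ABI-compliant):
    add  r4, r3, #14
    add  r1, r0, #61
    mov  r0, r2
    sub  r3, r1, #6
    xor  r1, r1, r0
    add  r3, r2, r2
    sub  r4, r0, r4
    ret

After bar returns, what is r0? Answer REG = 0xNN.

prologue: push r3 -> mem[0xb7]=0x57, sp=0xb7
prologue: push r4 -> mem[0xb6]=0x6d, sp=0xb6
body[0] add  r4, r3, #14 -> r4=0x65
body[1] add  r1, r0, #61 -> r1=0x71
body[2] mov  r0, r2 -> r0=0x66
body[3] sub  r3, r1, #6 -> r3=0x6b
body[4] xor  r1, r1, r0 -> r1=0x17
body[5] add  r3, r2, r2 -> r3=0xcc
body[6] sub  r4, r0, r4 -> r4=0x01
epilogue: pop r4=0x6d, sp=0xb7
epilogue: pop r3=0x57, sp=0xb8
r0 is caller-saved -> body value

REG = 0x66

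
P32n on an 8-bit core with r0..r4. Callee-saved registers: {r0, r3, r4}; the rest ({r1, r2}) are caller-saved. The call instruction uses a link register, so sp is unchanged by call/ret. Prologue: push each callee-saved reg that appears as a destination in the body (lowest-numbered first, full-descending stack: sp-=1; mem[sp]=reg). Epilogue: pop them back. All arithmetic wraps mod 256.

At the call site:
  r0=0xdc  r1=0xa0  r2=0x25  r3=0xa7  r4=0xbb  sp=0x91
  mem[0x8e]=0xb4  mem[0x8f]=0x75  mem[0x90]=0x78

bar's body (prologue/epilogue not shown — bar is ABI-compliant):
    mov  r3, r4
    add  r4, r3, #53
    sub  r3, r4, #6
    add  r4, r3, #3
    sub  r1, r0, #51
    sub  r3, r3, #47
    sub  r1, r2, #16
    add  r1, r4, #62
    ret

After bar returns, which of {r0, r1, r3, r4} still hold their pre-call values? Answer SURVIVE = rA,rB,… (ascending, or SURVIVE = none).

prologue: push r3 -> mem[0x90]=0xa7, sp=0x90
prologue: push r4 -> mem[0x8f]=0xbb, sp=0x8f
body[0] mov  r3, r4 -> r3=0xbb
body[1] add  r4, r3, #53 -> r4=0xf0
body[2] sub  r3, r4, #6 -> r3=0xea
body[3] add  r4, r3, #3 -> r4=0xed
body[4] sub  r1, r0, #51 -> r1=0xa9
body[5] sub  r3, r3, #47 -> r3=0xbb
body[6] sub  r1, r2, #16 -> r1=0x15
body[7] add  r1, r4, #62 -> r1=0x2b
epilogue: pop r4=0xbb, sp=0x90
epilogue: pop r3=0xa7, sp=0x91
r0: callee-saved, written=False
r1: caller-saved, written=True
r3: callee-saved, written=True
r4: callee-saved, written=True

SURVIVE = r0,r3,r4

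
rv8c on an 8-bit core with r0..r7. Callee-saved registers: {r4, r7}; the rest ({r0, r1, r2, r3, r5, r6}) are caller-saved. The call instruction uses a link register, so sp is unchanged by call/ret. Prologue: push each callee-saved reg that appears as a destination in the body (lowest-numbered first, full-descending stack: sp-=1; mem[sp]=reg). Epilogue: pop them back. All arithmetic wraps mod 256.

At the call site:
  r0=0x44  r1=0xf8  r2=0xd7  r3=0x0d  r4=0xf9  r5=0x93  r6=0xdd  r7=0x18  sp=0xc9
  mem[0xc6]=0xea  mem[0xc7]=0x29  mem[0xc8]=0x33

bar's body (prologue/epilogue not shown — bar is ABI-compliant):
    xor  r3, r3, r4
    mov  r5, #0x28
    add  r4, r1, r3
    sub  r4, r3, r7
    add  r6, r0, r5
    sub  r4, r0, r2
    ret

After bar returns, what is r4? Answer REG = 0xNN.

REG = 0xf9

prologue: push r4 → mem[0xc8]=0xf9, sp=0xc8
body[0] xor  r3, r3, r4 → r3=0xf4
body[1] mov  r5, #0x28 → r5=0x28
body[2] add  r4, r1, r3 → r4=0xec
body[3] sub  r4, r3, r7 → r4=0xdc
body[4] add  r6, r0, r5 → r6=0x6c
body[5] sub  r4, r0, r2 → r4=0x6d
epilogue: pop r4=0xf9, sp=0xc9
r4 is callee-saved → restored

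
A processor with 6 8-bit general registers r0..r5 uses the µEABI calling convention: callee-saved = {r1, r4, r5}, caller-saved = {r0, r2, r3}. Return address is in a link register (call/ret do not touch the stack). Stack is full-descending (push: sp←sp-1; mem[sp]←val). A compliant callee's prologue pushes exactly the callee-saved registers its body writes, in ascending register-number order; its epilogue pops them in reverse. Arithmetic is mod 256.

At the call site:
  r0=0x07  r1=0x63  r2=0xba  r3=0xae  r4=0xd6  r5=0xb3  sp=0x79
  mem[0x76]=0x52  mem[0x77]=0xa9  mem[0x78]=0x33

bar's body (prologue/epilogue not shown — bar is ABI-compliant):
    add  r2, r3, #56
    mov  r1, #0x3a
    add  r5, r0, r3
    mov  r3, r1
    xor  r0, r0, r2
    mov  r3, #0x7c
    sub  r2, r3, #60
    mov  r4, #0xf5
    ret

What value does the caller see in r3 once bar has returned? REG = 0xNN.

prologue: push r1 → mem[0x78]=0x63, sp=0x78
prologue: push r4 → mem[0x77]=0xd6, sp=0x77
prologue: push r5 → mem[0x76]=0xb3, sp=0x76
body[0] add  r2, r3, #56 → r2=0xe6
body[1] mov  r1, #0x3a → r1=0x3a
body[2] add  r5, r0, r3 → r5=0xb5
body[3] mov  r3, r1 → r3=0x3a
body[4] xor  r0, r0, r2 → r0=0xe1
body[5] mov  r3, #0x7c → r3=0x7c
body[6] sub  r2, r3, #60 → r2=0x40
body[7] mov  r4, #0xf5 → r4=0xf5
epilogue: pop r5=0xb3, sp=0x77
epilogue: pop r4=0xd6, sp=0x78
epilogue: pop r1=0x63, sp=0x79
r3 is caller-saved → body value

REG = 0x7c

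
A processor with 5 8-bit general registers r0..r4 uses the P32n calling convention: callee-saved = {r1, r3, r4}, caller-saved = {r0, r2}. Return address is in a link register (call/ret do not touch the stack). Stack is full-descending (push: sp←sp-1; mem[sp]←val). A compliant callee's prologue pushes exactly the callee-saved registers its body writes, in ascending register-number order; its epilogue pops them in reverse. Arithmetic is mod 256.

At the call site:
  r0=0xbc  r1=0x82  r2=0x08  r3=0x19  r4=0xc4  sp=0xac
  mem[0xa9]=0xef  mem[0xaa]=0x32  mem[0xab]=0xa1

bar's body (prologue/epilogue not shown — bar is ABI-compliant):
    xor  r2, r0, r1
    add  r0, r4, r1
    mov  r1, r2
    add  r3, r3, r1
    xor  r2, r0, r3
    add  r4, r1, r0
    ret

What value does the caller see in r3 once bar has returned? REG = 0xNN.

REG = 0x19

prologue: push r1 → mem[0xab]=0x82, sp=0xab
prologue: push r3 → mem[0xaa]=0x19, sp=0xaa
prologue: push r4 → mem[0xa9]=0xc4, sp=0xa9
body[0] xor  r2, r0, r1 → r2=0x3e
body[1] add  r0, r4, r1 → r0=0x46
body[2] mov  r1, r2 → r1=0x3e
body[3] add  r3, r3, r1 → r3=0x57
body[4] xor  r2, r0, r3 → r2=0x11
body[5] add  r4, r1, r0 → r4=0x84
epilogue: pop r4=0xc4, sp=0xaa
epilogue: pop r3=0x19, sp=0xab
epilogue: pop r1=0x82, sp=0xac
r3 is callee-saved → restored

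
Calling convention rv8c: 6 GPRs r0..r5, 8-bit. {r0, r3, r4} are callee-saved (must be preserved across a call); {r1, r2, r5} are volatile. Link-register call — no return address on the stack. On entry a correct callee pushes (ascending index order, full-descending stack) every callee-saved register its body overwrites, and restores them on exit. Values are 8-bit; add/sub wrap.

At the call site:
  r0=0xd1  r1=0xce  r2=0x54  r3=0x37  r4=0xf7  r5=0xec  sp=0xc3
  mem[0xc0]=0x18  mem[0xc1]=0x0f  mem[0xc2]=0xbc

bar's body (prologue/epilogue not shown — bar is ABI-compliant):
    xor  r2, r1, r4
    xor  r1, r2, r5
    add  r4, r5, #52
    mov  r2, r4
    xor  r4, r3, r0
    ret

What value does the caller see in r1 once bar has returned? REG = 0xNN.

prologue: push r4 → mem[0xc2]=0xf7, sp=0xc2
body[0] xor  r2, r1, r4 → r2=0x39
body[1] xor  r1, r2, r5 → r1=0xd5
body[2] add  r4, r5, #52 → r4=0x20
body[3] mov  r2, r4 → r2=0x20
body[4] xor  r4, r3, r0 → r4=0xe6
epilogue: pop r4=0xf7, sp=0xc3
r1 is caller-saved → body value

REG = 0xd5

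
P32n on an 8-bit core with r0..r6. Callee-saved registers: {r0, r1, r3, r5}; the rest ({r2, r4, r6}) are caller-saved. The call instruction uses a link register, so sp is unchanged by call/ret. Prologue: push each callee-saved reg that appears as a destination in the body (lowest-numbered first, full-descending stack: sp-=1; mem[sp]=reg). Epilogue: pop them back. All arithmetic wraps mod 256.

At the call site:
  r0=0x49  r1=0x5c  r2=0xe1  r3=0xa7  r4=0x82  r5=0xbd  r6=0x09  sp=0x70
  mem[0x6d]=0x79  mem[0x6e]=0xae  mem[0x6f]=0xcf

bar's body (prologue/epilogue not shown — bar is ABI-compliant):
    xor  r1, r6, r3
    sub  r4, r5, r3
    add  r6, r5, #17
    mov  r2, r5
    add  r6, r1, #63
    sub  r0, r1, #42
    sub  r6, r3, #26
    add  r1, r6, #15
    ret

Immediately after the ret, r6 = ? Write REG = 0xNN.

REG = 0x8d

prologue: push r0 → mem[0x6f]=0x49, sp=0x6f
prologue: push r1 → mem[0x6e]=0x5c, sp=0x6e
body[0] xor  r1, r6, r3 → r1=0xae
body[1] sub  r4, r5, r3 → r4=0x16
body[2] add  r6, r5, #17 → r6=0xce
body[3] mov  r2, r5 → r2=0xbd
body[4] add  r6, r1, #63 → r6=0xed
body[5] sub  r0, r1, #42 → r0=0x84
body[6] sub  r6, r3, #26 → r6=0x8d
body[7] add  r1, r6, #15 → r1=0x9c
epilogue: pop r1=0x5c, sp=0x6f
epilogue: pop r0=0x49, sp=0x70
r6 is caller-saved → body value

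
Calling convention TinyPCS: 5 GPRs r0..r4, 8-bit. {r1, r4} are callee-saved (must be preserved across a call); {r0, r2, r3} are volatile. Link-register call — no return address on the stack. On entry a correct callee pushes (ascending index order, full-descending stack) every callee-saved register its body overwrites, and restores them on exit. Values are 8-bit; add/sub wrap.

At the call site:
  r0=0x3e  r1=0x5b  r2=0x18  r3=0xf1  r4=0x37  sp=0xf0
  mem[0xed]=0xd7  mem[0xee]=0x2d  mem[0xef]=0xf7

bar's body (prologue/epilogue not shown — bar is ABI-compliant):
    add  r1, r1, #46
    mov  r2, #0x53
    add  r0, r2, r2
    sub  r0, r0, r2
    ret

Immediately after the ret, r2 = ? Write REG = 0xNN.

prologue: push r1 -> mem[0xef]=0x5b, sp=0xef
body[0] add  r1, r1, #46 -> r1=0x89
body[1] mov  r2, #0x53 -> r2=0x53
body[2] add  r0, r2, r2 -> r0=0xa6
body[3] sub  r0, r0, r2 -> r0=0x53
epilogue: pop r1=0x5b, sp=0xf0
r2 is caller-saved -> body value

REG = 0x53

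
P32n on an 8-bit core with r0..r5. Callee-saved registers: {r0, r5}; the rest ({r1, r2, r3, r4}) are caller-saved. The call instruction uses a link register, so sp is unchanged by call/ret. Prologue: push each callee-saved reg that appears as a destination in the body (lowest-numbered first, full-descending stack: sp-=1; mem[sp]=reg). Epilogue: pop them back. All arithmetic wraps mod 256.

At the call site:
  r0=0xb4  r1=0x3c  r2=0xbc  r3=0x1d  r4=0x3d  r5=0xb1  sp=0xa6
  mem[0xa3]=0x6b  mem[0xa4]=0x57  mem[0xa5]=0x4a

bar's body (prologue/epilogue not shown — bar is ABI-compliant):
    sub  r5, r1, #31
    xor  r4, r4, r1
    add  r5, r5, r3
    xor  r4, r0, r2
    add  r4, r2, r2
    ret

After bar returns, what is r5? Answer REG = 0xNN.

prologue: push r5 -> mem[0xa5]=0xb1, sp=0xa5
body[0] sub  r5, r1, #31 -> r5=0x1d
body[1] xor  r4, r4, r1 -> r4=0x01
body[2] add  r5, r5, r3 -> r5=0x3a
body[3] xor  r4, r0, r2 -> r4=0x08
body[4] add  r4, r2, r2 -> r4=0x78
epilogue: pop r5=0xb1, sp=0xa6
r5 is callee-saved -> restored

REG = 0xb1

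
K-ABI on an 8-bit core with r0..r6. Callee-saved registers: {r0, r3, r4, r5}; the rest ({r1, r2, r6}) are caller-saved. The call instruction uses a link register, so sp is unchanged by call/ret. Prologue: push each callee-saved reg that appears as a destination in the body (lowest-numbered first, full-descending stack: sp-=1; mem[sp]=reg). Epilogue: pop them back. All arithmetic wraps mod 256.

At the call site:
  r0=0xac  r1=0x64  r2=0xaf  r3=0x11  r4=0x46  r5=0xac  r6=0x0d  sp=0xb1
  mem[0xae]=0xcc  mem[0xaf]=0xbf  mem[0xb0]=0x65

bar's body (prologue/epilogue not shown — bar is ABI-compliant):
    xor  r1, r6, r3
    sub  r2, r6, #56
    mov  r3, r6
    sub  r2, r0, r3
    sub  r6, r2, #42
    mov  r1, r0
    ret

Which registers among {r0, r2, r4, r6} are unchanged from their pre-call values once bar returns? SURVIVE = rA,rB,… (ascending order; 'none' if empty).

SURVIVE = r0,r4

prologue: push r3 → mem[0xb0]=0x11, sp=0xb0
body[0] xor  r1, r6, r3 → r1=0x1c
body[1] sub  r2, r6, #56 → r2=0xd5
body[2] mov  r3, r6 → r3=0x0d
body[3] sub  r2, r0, r3 → r2=0x9f
body[4] sub  r6, r2, #42 → r6=0x75
body[5] mov  r1, r0 → r1=0xac
epilogue: pop r3=0x11, sp=0xb1
r0: callee-saved, written=False
r2: caller-saved, written=True
r4: callee-saved, written=False
r6: caller-saved, written=True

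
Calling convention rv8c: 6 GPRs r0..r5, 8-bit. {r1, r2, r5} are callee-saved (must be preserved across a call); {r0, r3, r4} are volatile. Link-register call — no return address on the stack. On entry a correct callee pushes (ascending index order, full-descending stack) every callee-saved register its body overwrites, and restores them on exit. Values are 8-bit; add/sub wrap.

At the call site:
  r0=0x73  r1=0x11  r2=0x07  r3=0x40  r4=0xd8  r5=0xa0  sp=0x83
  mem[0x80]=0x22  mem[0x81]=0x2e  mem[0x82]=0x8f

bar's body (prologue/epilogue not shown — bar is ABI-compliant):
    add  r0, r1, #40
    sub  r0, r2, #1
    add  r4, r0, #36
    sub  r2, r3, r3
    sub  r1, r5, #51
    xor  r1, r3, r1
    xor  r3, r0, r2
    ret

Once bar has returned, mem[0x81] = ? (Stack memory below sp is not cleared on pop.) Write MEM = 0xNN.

prologue: push r1 -> mem[0x82]=0x11, sp=0x82
prologue: push r2 -> mem[0x81]=0x07, sp=0x81
body[0] add  r0, r1, #40 -> r0=0x39
body[1] sub  r0, r2, #1 -> r0=0x06
body[2] add  r4, r0, #36 -> r4=0x2a
body[3] sub  r2, r3, r3 -> r2=0x00
body[4] sub  r1, r5, #51 -> r1=0x6d
body[5] xor  r1, r3, r1 -> r1=0x2d
body[6] xor  r3, r0, r2 -> r3=0x06
epilogue: pop r2=0x07, sp=0x82
epilogue: pop r1=0x11, sp=0x83
prologue pushed ['r1', 'r2'] at ['0x82', '0x81']

MEM = 0x07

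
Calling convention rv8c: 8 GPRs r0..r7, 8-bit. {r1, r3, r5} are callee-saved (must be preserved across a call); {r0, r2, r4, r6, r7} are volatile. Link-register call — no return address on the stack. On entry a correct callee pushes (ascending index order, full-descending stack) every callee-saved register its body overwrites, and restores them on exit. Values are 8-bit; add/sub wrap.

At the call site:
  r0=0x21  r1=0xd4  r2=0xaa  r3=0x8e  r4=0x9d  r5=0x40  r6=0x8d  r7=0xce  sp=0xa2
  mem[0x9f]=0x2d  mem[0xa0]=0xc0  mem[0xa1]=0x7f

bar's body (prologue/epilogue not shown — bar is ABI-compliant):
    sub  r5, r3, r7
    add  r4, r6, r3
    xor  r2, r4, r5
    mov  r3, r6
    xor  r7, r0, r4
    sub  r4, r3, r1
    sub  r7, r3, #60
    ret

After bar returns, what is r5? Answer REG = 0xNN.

prologue: push r3 → mem[0xa1]=0x8e, sp=0xa1
prologue: push r5 → mem[0xa0]=0x40, sp=0xa0
body[0] sub  r5, r3, r7 → r5=0xc0
body[1] add  r4, r6, r3 → r4=0x1b
body[2] xor  r2, r4, r5 → r2=0xdb
body[3] mov  r3, r6 → r3=0x8d
body[4] xor  r7, r0, r4 → r7=0x3a
body[5] sub  r4, r3, r1 → r4=0xb9
body[6] sub  r7, r3, #60 → r7=0x51
epilogue: pop r5=0x40, sp=0xa1
epilogue: pop r3=0x8e, sp=0xa2
r5 is callee-saved → restored

REG = 0x40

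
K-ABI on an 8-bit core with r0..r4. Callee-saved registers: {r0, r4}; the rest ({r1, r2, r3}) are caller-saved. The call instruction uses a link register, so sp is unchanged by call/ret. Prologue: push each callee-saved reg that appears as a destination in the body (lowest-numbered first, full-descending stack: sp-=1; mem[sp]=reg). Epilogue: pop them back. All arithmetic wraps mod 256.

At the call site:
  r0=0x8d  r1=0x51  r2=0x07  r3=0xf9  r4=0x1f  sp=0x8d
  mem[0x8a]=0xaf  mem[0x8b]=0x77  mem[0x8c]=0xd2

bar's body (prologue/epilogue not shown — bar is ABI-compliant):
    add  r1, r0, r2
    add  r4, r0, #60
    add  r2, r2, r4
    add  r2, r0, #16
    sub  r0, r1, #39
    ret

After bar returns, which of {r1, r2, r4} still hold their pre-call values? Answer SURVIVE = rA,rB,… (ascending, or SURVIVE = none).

SURVIVE = r4

prologue: push r0 -> mem[0x8c]=0x8d, sp=0x8c
prologue: push r4 -> mem[0x8b]=0x1f, sp=0x8b
body[0] add  r1, r0, r2 -> r1=0x94
body[1] add  r4, r0, #60 -> r4=0xc9
body[2] add  r2, r2, r4 -> r2=0xd0
body[3] add  r2, r0, #16 -> r2=0x9d
body[4] sub  r0, r1, #39 -> r0=0x6d
epilogue: pop r4=0x1f, sp=0x8c
epilogue: pop r0=0x8d, sp=0x8d
r1: caller-saved, written=True
r2: caller-saved, written=True
r4: callee-saved, written=True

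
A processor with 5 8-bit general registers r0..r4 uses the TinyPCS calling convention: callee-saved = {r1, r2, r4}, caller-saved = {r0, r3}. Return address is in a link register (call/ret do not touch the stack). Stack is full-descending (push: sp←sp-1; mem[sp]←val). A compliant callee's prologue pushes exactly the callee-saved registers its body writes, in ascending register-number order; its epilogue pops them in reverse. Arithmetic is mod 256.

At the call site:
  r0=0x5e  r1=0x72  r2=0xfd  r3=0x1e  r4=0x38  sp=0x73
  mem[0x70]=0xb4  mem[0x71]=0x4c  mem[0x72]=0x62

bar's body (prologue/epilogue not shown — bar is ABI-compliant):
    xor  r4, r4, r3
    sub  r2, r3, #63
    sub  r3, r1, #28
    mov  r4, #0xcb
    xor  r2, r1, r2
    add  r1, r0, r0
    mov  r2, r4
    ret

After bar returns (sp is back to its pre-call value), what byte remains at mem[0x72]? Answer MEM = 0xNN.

prologue: push r1 -> mem[0x72]=0x72, sp=0x72
prologue: push r2 -> mem[0x71]=0xfd, sp=0x71
prologue: push r4 -> mem[0x70]=0x38, sp=0x70
body[0] xor  r4, r4, r3 -> r4=0x26
body[1] sub  r2, r3, #63 -> r2=0xdf
body[2] sub  r3, r1, #28 -> r3=0x56
body[3] mov  r4, #0xcb -> r4=0xcb
body[4] xor  r2, r1, r2 -> r2=0xad
body[5] add  r1, r0, r0 -> r1=0xbc
body[6] mov  r2, r4 -> r2=0xcb
epilogue: pop r4=0x38, sp=0x71
epilogue: pop r2=0xfd, sp=0x72
epilogue: pop r1=0x72, sp=0x73
prologue pushed ['r1', 'r2', 'r4'] at ['0x72', '0x71', '0x70']

MEM = 0x72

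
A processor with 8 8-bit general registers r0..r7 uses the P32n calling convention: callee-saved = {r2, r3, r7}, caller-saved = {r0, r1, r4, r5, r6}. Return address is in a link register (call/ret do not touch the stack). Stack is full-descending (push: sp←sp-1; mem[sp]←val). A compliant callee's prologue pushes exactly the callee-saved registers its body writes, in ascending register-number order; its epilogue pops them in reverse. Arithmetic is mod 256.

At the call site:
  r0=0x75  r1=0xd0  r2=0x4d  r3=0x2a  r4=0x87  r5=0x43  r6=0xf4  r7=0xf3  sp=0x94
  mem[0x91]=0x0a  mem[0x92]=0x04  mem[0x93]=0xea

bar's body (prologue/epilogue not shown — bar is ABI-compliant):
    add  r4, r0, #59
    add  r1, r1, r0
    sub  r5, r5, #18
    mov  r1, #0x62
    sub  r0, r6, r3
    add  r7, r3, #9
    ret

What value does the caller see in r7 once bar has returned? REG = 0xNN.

REG = 0xf3

prologue: push r7 → mem[0x93]=0xf3, sp=0x93
body[0] add  r4, r0, #59 → r4=0xb0
body[1] add  r1, r1, r0 → r1=0x45
body[2] sub  r5, r5, #18 → r5=0x31
body[3] mov  r1, #0x62 → r1=0x62
body[4] sub  r0, r6, r3 → r0=0xca
body[5] add  r7, r3, #9 → r7=0x33
epilogue: pop r7=0xf3, sp=0x94
r7 is callee-saved → restored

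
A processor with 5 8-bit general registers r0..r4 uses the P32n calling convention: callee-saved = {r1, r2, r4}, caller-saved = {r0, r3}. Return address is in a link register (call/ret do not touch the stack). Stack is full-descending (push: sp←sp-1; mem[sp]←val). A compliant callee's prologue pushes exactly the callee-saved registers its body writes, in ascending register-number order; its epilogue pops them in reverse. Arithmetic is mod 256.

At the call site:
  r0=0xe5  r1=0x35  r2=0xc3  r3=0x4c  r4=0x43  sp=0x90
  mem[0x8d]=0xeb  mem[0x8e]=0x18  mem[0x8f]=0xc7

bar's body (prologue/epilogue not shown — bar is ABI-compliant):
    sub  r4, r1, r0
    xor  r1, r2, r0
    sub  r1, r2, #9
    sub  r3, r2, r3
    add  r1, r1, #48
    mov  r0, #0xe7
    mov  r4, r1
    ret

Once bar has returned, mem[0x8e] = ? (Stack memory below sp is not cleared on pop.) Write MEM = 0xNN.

prologue: push r1 → mem[0x8f]=0x35, sp=0x8f
prologue: push r4 → mem[0x8e]=0x43, sp=0x8e
body[0] sub  r4, r1, r0 → r4=0x50
body[1] xor  r1, r2, r0 → r1=0x26
body[2] sub  r1, r2, #9 → r1=0xba
body[3] sub  r3, r2, r3 → r3=0x77
body[4] add  r1, r1, #48 → r1=0xea
body[5] mov  r0, #0xe7 → r0=0xe7
body[6] mov  r4, r1 → r4=0xea
epilogue: pop r4=0x43, sp=0x8f
epilogue: pop r1=0x35, sp=0x90
prologue pushed ['r1', 'r4'] at ['0x8f', '0x8e']

MEM = 0x43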